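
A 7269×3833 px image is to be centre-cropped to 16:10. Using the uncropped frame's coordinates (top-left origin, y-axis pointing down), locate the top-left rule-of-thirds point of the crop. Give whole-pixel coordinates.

x = 2612 px, y = 1278 px

7269/3833 > 16/10, so the 16:10 crop keeps the full height 3833 and trims width to 3833 × 16/10 = 6132.80 px.
Left offset = (7269 − 6132.80)/2 = 568.10 px; top offset = 0.
Top-left is one-third across and one-third down within the crop:
x = 568.10 + 1 × 6132.80/3 ≈ 2612; y = 0.00 + 1 × 3833.00/3 ≈ 1278.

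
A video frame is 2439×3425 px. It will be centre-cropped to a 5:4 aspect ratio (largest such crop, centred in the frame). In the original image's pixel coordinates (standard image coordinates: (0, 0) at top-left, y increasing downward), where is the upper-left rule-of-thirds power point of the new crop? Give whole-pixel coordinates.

(813, 1387)

2439/3425 < 5/4, so the 5:4 crop keeps the full width 2439 and trims height to 2439 × 4/5 = 1951.20 px.
Top offset = (3425 − 1951.20)/2 = 736.90 px; left offset = 0.
Upper-left is one-third across and one-third down within the crop:
x = 0.00 + 1 × 2439.00/3 ≈ 813; y = 736.90 + 1 × 1951.20/3 ≈ 1387.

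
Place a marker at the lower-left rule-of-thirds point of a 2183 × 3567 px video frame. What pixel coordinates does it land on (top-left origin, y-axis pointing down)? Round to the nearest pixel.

The lower-left point sits one-third of the way across and two-thirds of the way down.
x = 1 × 2183/3 ≈ 728; y = 2 × 3567/3 ≈ 2378.

x = 728 px, y = 2378 px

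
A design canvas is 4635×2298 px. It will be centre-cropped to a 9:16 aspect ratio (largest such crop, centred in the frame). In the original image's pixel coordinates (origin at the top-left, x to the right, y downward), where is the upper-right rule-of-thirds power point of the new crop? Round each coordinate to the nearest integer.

4635/2298 > 9/16, so the 9:16 crop keeps the full height 2298 and trims width to 2298 × 9/16 = 1292.62 px.
Left offset = (4635 − 1292.62)/2 = 1671.19 px; top offset = 0.
Upper-right is two-thirds across and one-third down within the crop:
x = 1671.19 + 2 × 1292.62/3 ≈ 2533; y = 0.00 + 1 × 2298.00/3 ≈ 766.

x = 2533 px, y = 766 px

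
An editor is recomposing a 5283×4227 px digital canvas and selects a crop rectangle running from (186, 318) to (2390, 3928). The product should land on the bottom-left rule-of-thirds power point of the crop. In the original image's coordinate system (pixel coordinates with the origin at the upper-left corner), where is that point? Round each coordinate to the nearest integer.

(921, 2725)

Crop width = 2390 − 186 = 2204 px; one third is 734.67 px.
Crop height = 3928 − 318 = 3610 px; one third is 1203.33 px.
The bottom-left point is one-third across and two-thirds down within the crop:
x = 186 + 1 × 734.67 ≈ 921; y = 318 + 2 × 1203.33 ≈ 2725.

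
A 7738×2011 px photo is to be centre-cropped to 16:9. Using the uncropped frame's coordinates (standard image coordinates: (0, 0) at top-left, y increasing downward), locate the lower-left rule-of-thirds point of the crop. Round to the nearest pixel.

x = 3273 px, y = 1341 px

7738/2011 > 16/9, so the 16:9 crop keeps the full height 2011 and trims width to 2011 × 16/9 = 3575.11 px.
Left offset = (7738 − 3575.11)/2 = 2081.44 px; top offset = 0.
Lower-left is one-third across and two-thirds down within the crop:
x = 2081.44 + 1 × 3575.11/3 ≈ 3273; y = 0.00 + 2 × 2011.00/3 ≈ 1341.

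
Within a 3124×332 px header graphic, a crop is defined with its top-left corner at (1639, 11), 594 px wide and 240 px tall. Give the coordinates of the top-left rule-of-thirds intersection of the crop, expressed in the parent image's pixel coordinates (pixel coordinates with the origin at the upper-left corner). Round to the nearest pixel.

One third of the crop width 594 is 198.00 px.
One third of the crop height 240 is 80.00 px.
The top-left point is one-third across and one-third down within the crop:
x = 1639 + 1 × 198.00 ≈ 1837; y = 11 + 1 × 80.00 ≈ 91.

(1837, 91)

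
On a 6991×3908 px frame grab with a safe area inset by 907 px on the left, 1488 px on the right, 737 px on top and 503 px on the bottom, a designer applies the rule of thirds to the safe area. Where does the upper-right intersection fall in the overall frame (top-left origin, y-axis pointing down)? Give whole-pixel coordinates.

Content width = 6991 − 907 − 1488 = 4596 px; content height = 3908 − 737 − 503 = 2668 px.
Upper-right is two-thirds across and one-third down within the safe area.
x = 907 + 2 × 4596/3 = 907 + 3064.00 ≈ 3971
y = 737 + 1 × 2668/3 = 737 + 889.33 ≈ 1626

(3971, 1626)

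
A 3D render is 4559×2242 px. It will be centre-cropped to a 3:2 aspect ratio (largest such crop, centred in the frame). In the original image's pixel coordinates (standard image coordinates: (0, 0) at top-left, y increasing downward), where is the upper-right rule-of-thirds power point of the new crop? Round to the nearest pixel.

4559/2242 > 3/2, so the 3:2 crop keeps the full height 2242 and trims width to 2242 × 3/2 = 3363.00 px.
Left offset = (4559 − 3363.00)/2 = 598.00 px; top offset = 0.
Upper-right is two-thirds across and one-third down within the crop:
x = 598.00 + 2 × 3363.00/3 ≈ 2840; y = 0.00 + 1 × 2242.00/3 ≈ 747.

(2840, 747)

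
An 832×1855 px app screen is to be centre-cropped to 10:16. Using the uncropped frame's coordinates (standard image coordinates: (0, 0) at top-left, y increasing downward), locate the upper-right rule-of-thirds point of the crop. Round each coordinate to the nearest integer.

832/1855 < 10/16, so the 10:16 crop keeps the full width 832 and trims height to 832 × 16/10 = 1331.20 px.
Top offset = (1855 − 1331.20)/2 = 261.90 px; left offset = 0.
Upper-right is two-thirds across and one-third down within the crop:
x = 0.00 + 2 × 832.00/3 ≈ 555; y = 261.90 + 1 × 1331.20/3 ≈ 706.

(555, 706)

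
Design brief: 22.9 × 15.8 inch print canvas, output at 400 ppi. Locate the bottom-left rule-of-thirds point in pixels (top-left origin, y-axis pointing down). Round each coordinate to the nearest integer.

x = 3053 px, y = 4213 px

In pixels the canvas is 22.9 × 400 = 9160 wide and 15.8 × 400 = 6320 tall.
The bottom-left point is one-third across and two-thirds down:
x = 1 × 9160/3 ≈ 3053; y = 2 × 6320/3 ≈ 4213.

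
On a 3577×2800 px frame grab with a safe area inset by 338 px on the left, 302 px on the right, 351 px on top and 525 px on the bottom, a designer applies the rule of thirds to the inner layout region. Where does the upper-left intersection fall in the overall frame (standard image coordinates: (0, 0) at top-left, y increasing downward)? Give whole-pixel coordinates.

Content width = 3577 − 338 − 302 = 2937 px; content height = 2800 − 351 − 525 = 1924 px.
Upper-left is one-third across and one-third down within the inner layout region.
x = 338 + 1 × 2937/3 = 338 + 979.00 ≈ 1317
y = 351 + 1 × 1924/3 = 351 + 641.33 ≈ 992

(1317, 992)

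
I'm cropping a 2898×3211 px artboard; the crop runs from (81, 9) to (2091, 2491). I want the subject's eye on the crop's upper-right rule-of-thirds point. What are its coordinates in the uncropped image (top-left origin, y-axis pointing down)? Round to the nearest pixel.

x = 1421 px, y = 836 px

Crop width = 2091 − 81 = 2010 px; one third is 670.00 px.
Crop height = 2491 − 9 = 2482 px; one third is 827.33 px.
The upper-right point is two-thirds across and one-third down within the crop:
x = 81 + 2 × 670.00 ≈ 1421; y = 9 + 1 × 827.33 ≈ 836.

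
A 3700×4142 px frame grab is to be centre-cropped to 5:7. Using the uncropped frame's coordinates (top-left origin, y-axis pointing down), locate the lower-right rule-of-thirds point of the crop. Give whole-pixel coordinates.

(2343, 2761)

3700/4142 > 5/7, so the 5:7 crop keeps the full height 4142 and trims width to 4142 × 5/7 = 2958.57 px.
Left offset = (3700 − 2958.57)/2 = 370.71 px; top offset = 0.
Lower-right is two-thirds across and two-thirds down within the crop:
x = 370.71 + 2 × 2958.57/3 ≈ 2343; y = 0.00 + 2 × 4142.00/3 ≈ 2761.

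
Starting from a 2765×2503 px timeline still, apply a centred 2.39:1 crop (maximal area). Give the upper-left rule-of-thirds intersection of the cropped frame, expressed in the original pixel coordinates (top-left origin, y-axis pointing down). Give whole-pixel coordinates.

(922, 1059)

2765/2503 < 2.39/1, so the 2.39:1 crop keeps the full width 2765 and trims height to 2765 × 1/2.39 = 1156.90 px.
Top offset = (2503 − 1156.90)/2 = 673.05 px; left offset = 0.
Upper-left is one-third across and one-third down within the crop:
x = 0.00 + 1 × 2765.00/3 ≈ 922; y = 673.05 + 1 × 1156.90/3 ≈ 1059.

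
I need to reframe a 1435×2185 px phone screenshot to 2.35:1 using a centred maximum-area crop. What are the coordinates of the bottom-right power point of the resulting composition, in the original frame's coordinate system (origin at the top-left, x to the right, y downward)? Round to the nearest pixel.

1435/2185 < 2.35/1, so the 2.35:1 crop keeps the full width 1435 and trims height to 1435 × 1/2.35 = 610.64 px.
Top offset = (2185 − 610.64)/2 = 787.18 px; left offset = 0.
Bottom-right is two-thirds across and two-thirds down within the crop:
x = 0.00 + 2 × 1435.00/3 ≈ 957; y = 787.18 + 2 × 610.64/3 ≈ 1194.

(957, 1194)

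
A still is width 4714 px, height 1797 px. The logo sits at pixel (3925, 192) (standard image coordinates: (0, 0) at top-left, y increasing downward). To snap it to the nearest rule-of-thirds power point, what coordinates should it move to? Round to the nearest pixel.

Third lines: x ∈ {1571, 3143}, y ∈ {599, 1198}.
3925 is closer to x = 3143; 192 is closer to y = 599.
So the nearest intersection is the upper-right power point.

x = 3143 px, y = 599 px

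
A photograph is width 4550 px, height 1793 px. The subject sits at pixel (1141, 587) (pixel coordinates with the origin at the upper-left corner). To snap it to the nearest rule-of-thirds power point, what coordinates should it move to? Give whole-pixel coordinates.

(1517, 598)

Third lines: x ∈ {1517, 3033}, y ∈ {598, 1195}.
1141 is closer to x = 1517; 587 is closer to y = 598.
So the nearest intersection is the upper-left power point.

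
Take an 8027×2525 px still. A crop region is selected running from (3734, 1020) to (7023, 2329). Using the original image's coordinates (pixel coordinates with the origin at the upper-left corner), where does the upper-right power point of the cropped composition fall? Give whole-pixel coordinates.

Crop width = 7023 − 3734 = 3289 px; one third is 1096.33 px.
Crop height = 2329 − 1020 = 1309 px; one third is 436.33 px.
The upper-right point is two-thirds across and one-third down within the crop:
x = 3734 + 2 × 1096.33 ≈ 5927; y = 1020 + 1 × 436.33 ≈ 1456.

(5927, 1456)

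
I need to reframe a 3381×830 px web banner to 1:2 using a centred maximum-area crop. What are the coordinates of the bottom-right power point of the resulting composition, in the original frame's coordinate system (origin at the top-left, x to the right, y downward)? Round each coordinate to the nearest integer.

3381/830 > 1/2, so the 1:2 crop keeps the full height 830 and trims width to 830 × 1/2 = 415.00 px.
Left offset = (3381 − 415.00)/2 = 1483.00 px; top offset = 0.
Bottom-right is two-thirds across and two-thirds down within the crop:
x = 1483.00 + 2 × 415.00/3 ≈ 1760; y = 0.00 + 2 × 830.00/3 ≈ 553.

(1760, 553)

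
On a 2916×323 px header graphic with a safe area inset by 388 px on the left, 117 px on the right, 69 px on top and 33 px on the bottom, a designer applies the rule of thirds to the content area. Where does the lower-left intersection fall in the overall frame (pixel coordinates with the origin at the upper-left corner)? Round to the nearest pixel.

(1192, 216)

Content width = 2916 − 388 − 117 = 2411 px; content height = 323 − 69 − 33 = 221 px.
Lower-left is one-third across and two-thirds down within the content area.
x = 388 + 1 × 2411/3 = 388 + 803.67 ≈ 1192
y = 69 + 2 × 221/3 = 69 + 147.33 ≈ 216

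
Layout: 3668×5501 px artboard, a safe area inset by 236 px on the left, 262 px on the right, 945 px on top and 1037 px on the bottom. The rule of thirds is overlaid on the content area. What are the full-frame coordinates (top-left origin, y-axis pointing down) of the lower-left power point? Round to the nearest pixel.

Content width = 3668 − 236 − 262 = 3170 px; content height = 5501 − 945 − 1037 = 3519 px.
Lower-left is one-third across and two-thirds down within the content area.
x = 236 + 1 × 3170/3 = 236 + 1056.67 ≈ 1293
y = 945 + 2 × 3519/3 = 945 + 2346.00 ≈ 3291

(1293, 3291)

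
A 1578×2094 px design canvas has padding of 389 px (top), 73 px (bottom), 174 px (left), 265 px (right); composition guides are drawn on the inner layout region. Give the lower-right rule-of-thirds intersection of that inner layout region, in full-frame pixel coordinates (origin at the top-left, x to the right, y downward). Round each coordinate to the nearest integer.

Content width = 1578 − 174 − 265 = 1139 px; content height = 2094 − 389 − 73 = 1632 px.
Lower-right is two-thirds across and two-thirds down within the inner layout region.
x = 174 + 2 × 1139/3 = 174 + 759.33 ≈ 933
y = 389 + 2 × 1632/3 = 389 + 1088.00 ≈ 1477

(933, 1477)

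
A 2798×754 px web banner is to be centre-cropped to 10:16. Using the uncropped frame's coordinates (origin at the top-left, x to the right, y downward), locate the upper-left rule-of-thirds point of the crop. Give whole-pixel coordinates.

(1320, 251)

2798/754 > 10/16, so the 10:16 crop keeps the full height 754 and trims width to 754 × 10/16 = 471.25 px.
Left offset = (2798 − 471.25)/2 = 1163.38 px; top offset = 0.
Upper-left is one-third across and one-third down within the crop:
x = 1163.38 + 1 × 471.25/3 ≈ 1320; y = 0.00 + 1 × 754.00/3 ≈ 251.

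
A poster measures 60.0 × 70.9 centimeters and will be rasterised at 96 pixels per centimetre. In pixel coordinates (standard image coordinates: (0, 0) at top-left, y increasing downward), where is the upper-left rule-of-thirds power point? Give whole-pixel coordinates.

In pixels the canvas is 60.0 × 96 = 5760 wide and 70.9 × 96 = 6806.4 tall.
The upper-left point is one-third across and one-third down:
x = 1 × 5760/3 ≈ 1920; y = 1 × 6806.4/3 ≈ 2269.

(1920, 2269)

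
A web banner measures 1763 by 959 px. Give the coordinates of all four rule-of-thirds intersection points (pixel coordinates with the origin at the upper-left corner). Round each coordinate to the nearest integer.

(588, 320), (1175, 320), (588, 639), (1175, 639)

One third of 1763 is 587.67; one third of 959 is 319.67.
Vertical third lines at x = 588 and x = 1175; horizontal third lines at y = 320 and y = 639.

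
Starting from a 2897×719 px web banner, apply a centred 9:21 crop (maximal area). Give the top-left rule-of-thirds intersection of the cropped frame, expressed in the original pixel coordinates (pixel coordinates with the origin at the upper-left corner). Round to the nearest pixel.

(1397, 240)

2897/719 > 9/21, so the 9:21 crop keeps the full height 719 and trims width to 719 × 9/21 = 308.14 px.
Left offset = (2897 − 308.14)/2 = 1294.43 px; top offset = 0.
Top-left is one-third across and one-third down within the crop:
x = 1294.43 + 1 × 308.14/3 ≈ 1397; y = 0.00 + 1 × 719.00/3 ≈ 240.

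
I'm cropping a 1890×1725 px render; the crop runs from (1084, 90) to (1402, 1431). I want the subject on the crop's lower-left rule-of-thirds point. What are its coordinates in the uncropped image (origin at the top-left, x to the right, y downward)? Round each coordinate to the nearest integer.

Crop width = 1402 − 1084 = 318 px; one third is 106.00 px.
Crop height = 1431 − 90 = 1341 px; one third is 447.00 px.
The lower-left point is one-third across and two-thirds down within the crop:
x = 1084 + 1 × 106.00 ≈ 1190; y = 90 + 2 × 447.00 ≈ 984.

x = 1190 px, y = 984 px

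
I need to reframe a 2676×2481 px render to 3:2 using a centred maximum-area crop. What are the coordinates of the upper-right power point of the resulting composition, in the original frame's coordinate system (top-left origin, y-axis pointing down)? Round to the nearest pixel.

2676/2481 < 3/2, so the 3:2 crop keeps the full width 2676 and trims height to 2676 × 2/3 = 1784.00 px.
Top offset = (2481 − 1784.00)/2 = 348.50 px; left offset = 0.
Upper-right is two-thirds across and one-third down within the crop:
x = 0.00 + 2 × 2676.00/3 ≈ 1784; y = 348.50 + 1 × 1784.00/3 ≈ 943.

x = 1784 px, y = 943 px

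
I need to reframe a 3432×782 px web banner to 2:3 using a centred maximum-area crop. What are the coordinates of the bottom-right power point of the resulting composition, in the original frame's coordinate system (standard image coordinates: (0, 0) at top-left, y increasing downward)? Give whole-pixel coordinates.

3432/782 > 2/3, so the 2:3 crop keeps the full height 782 and trims width to 782 × 2/3 = 521.33 px.
Left offset = (3432 − 521.33)/2 = 1455.33 px; top offset = 0.
Bottom-right is two-thirds across and two-thirds down within the crop:
x = 1455.33 + 2 × 521.33/3 ≈ 1803; y = 0.00 + 2 × 782.00/3 ≈ 521.

(1803, 521)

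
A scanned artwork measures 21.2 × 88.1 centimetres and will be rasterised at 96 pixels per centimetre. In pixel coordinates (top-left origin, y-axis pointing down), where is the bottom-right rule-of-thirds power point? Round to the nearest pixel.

In pixels the canvas is 21.2 × 96 = 2035.2 wide and 88.1 × 96 = 8457.6 tall.
The bottom-right point is two-thirds across and two-thirds down:
x = 2 × 2035.2/3 ≈ 1357; y = 2 × 8457.6/3 ≈ 5638.

(1357, 5638)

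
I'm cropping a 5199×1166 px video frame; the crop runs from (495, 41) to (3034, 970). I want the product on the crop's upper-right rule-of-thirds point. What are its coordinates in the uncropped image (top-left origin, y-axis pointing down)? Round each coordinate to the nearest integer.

(2188, 351)

Crop width = 3034 − 495 = 2539 px; one third is 846.33 px.
Crop height = 970 − 41 = 929 px; one third is 309.67 px.
The upper-right point is two-thirds across and one-third down within the crop:
x = 495 + 2 × 846.33 ≈ 2188; y = 41 + 1 × 309.67 ≈ 351.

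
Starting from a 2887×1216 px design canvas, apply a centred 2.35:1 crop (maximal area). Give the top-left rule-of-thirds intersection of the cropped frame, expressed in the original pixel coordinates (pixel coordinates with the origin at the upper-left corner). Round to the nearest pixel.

2887/1216 > 2.35/1, so the 2.35:1 crop keeps the full height 1216 and trims width to 1216 × 2.35/1 = 2857.60 px.
Left offset = (2887 − 2857.60)/2 = 14.70 px; top offset = 0.
Top-left is one-third across and one-third down within the crop:
x = 14.70 + 1 × 2857.60/3 ≈ 967; y = 0.00 + 1 × 1216.00/3 ≈ 405.

(967, 405)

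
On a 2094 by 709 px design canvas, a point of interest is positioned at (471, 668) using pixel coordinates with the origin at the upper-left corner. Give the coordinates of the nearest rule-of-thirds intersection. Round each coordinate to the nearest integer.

Third lines: x ∈ {698, 1396}, y ∈ {236, 473}.
471 is closer to x = 698; 668 is closer to y = 473.
So the nearest intersection is the lower-left power point.

x = 698 px, y = 473 px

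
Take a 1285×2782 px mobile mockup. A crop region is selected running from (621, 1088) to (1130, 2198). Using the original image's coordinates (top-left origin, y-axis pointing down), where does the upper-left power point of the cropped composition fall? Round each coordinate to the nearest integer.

Crop width = 1130 − 621 = 509 px; one third is 169.67 px.
Crop height = 2198 − 1088 = 1110 px; one third is 370.00 px.
The upper-left point is one-third across and one-third down within the crop:
x = 621 + 1 × 169.67 ≈ 791; y = 1088 + 1 × 370.00 ≈ 1458.

(791, 1458)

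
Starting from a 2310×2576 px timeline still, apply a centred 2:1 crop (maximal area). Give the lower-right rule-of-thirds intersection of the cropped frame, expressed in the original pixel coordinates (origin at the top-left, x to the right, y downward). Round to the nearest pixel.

x = 1540 px, y = 1481 px

2310/2576 < 2/1, so the 2:1 crop keeps the full width 2310 and trims height to 2310 × 1/2 = 1155.00 px.
Top offset = (2576 − 1155.00)/2 = 710.50 px; left offset = 0.
Lower-right is two-thirds across and two-thirds down within the crop:
x = 0.00 + 2 × 2310.00/3 ≈ 1540; y = 710.50 + 2 × 1155.00/3 ≈ 1481.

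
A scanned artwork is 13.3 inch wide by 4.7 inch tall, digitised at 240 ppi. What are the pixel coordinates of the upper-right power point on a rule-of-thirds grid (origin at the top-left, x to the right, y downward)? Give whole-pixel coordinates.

(2128, 376)

In pixels the canvas is 13.3 × 240 = 3192 wide and 4.7 × 240 = 1128 tall.
The upper-right point is two-thirds across and one-third down:
x = 2 × 3192/3 ≈ 2128; y = 1 × 1128/3 ≈ 376.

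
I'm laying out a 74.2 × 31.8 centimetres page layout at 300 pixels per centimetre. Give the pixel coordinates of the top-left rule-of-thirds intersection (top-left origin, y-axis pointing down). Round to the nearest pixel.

In pixels the canvas is 74.2 × 300 = 22260 wide and 31.8 × 300 = 9540 tall.
The top-left point is one-third across and one-third down:
x = 1 × 22260/3 ≈ 7420; y = 1 × 9540/3 ≈ 3180.

(7420, 3180)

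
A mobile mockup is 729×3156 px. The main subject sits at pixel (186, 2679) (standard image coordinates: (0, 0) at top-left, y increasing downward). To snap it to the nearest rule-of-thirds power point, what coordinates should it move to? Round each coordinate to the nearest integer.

x = 243 px, y = 2104 px

Third lines: x ∈ {243, 486}, y ∈ {1052, 2104}.
186 is closer to x = 243; 2679 is closer to y = 2104.
So the nearest intersection is the lower-left power point.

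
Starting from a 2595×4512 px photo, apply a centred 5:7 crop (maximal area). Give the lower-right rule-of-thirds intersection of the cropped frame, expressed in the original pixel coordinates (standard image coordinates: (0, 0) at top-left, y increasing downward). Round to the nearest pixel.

x = 1730 px, y = 2862 px

2595/4512 < 5/7, so the 5:7 crop keeps the full width 2595 and trims height to 2595 × 7/5 = 3633.00 px.
Top offset = (4512 − 3633.00)/2 = 439.50 px; left offset = 0.
Lower-right is two-thirds across and two-thirds down within the crop:
x = 0.00 + 2 × 2595.00/3 ≈ 1730; y = 439.50 + 2 × 3633.00/3 ≈ 2862.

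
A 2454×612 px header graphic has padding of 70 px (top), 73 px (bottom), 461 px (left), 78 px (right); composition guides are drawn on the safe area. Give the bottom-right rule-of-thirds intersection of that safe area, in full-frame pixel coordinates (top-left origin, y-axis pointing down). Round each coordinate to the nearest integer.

Content width = 2454 − 461 − 78 = 1915 px; content height = 612 − 70 − 73 = 469 px.
Bottom-right is two-thirds across and two-thirds down within the safe area.
x = 461 + 2 × 1915/3 = 461 + 1276.67 ≈ 1738
y = 70 + 2 × 469/3 = 70 + 312.67 ≈ 383

x = 1738 px, y = 383 px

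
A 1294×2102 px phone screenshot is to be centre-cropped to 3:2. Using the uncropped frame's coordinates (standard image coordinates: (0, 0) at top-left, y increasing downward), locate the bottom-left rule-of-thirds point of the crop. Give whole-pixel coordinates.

1294/2102 < 3/2, so the 3:2 crop keeps the full width 1294 and trims height to 1294 × 2/3 = 862.67 px.
Top offset = (2102 − 862.67)/2 = 619.67 px; left offset = 0.
Bottom-left is one-third across and two-thirds down within the crop:
x = 0.00 + 1 × 1294.00/3 ≈ 431; y = 619.67 + 2 × 862.67/3 ≈ 1195.

x = 431 px, y = 1195 px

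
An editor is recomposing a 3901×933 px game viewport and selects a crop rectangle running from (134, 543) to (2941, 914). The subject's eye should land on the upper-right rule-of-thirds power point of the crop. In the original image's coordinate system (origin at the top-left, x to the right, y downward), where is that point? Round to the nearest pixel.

(2005, 667)

Crop width = 2941 − 134 = 2807 px; one third is 935.67 px.
Crop height = 914 − 543 = 371 px; one third is 123.67 px.
The upper-right point is two-thirds across and one-third down within the crop:
x = 134 + 2 × 935.67 ≈ 2005; y = 543 + 1 × 123.67 ≈ 667.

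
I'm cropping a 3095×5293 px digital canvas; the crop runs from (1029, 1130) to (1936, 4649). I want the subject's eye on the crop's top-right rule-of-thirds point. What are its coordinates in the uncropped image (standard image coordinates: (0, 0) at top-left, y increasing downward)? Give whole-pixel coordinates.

x = 1634 px, y = 2303 px

Crop width = 1936 − 1029 = 907 px; one third is 302.33 px.
Crop height = 4649 − 1130 = 3519 px; one third is 1173.00 px.
The top-right point is two-thirds across and one-third down within the crop:
x = 1029 + 2 × 302.33 ≈ 1634; y = 1130 + 1 × 1173.00 ≈ 2303.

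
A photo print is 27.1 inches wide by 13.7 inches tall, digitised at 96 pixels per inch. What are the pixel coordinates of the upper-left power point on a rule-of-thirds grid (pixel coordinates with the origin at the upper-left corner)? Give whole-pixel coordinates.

(867, 438)

In pixels the canvas is 27.1 × 96 = 2601.6 wide and 13.7 × 96 = 1315.2 tall.
The upper-left point is one-third across and one-third down:
x = 1 × 2601.6/3 ≈ 867; y = 1 × 1315.2/3 ≈ 438.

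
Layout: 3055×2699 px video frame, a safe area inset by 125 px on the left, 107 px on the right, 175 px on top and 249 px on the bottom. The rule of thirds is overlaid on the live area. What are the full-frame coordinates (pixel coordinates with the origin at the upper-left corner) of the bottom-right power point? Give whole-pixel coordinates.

Content width = 3055 − 125 − 107 = 2823 px; content height = 2699 − 175 − 249 = 2275 px.
Bottom-right is two-thirds across and two-thirds down within the live area.
x = 125 + 2 × 2823/3 = 125 + 1882.00 ≈ 2007
y = 175 + 2 × 2275/3 = 175 + 1516.67 ≈ 1692

(2007, 1692)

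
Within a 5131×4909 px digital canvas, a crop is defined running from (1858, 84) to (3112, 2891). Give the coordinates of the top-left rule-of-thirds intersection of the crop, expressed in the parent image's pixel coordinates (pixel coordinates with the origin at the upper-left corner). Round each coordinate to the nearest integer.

x = 2276 px, y = 1020 px

Crop width = 3112 − 1858 = 1254 px; one third is 418.00 px.
Crop height = 2891 − 84 = 2807 px; one third is 935.67 px.
The top-left point is one-third across and one-third down within the crop:
x = 1858 + 1 × 418.00 ≈ 2276; y = 84 + 1 × 935.67 ≈ 1020.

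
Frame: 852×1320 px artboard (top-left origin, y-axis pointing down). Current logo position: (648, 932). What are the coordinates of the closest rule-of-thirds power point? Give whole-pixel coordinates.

Third lines: x ∈ {284, 568}, y ∈ {440, 880}.
648 is closer to x = 568; 932 is closer to y = 880.
So the nearest intersection is the lower-right power point.

(568, 880)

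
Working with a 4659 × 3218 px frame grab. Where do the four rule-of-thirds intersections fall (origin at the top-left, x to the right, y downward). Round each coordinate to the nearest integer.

(1553, 1073), (3106, 1073), (1553, 2145), (3106, 2145)

One third of 4659 is 1553; one third of 3218 is 1072.67.
Vertical third lines at x = 1553 and x = 3106; horizontal third lines at y = 1073 and y = 2145.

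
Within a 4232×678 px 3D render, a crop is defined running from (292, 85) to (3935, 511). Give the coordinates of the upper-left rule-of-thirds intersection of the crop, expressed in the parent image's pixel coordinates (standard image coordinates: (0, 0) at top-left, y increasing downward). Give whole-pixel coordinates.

x = 1506 px, y = 227 px

Crop width = 3935 − 292 = 3643 px; one third is 1214.33 px.
Crop height = 511 − 85 = 426 px; one third is 142.00 px.
The upper-left point is one-third across and one-third down within the crop:
x = 292 + 1 × 1214.33 ≈ 1506; y = 85 + 1 × 142.00 ≈ 227.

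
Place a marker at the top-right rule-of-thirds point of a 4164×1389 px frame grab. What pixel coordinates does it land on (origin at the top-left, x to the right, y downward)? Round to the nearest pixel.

(2776, 463)

The top-right point sits two-thirds of the way across and one-third of the way down.
x = 2 × 4164/3 ≈ 2776; y = 1 × 1389/3 ≈ 463.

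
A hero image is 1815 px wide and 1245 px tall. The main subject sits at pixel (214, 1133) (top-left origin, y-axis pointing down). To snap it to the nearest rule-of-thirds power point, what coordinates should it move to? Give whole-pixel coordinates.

Third lines: x ∈ {605, 1210}, y ∈ {415, 830}.
214 is closer to x = 605; 1133 is closer to y = 830.
So the nearest intersection is the lower-left power point.

(605, 830)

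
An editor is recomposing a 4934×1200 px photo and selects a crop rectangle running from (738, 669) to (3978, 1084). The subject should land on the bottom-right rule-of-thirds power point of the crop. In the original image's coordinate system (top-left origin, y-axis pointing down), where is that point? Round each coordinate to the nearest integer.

Crop width = 3978 − 738 = 3240 px; one third is 1080.00 px.
Crop height = 1084 − 669 = 415 px; one third is 138.33 px.
The bottom-right point is two-thirds across and two-thirds down within the crop:
x = 738 + 2 × 1080.00 ≈ 2898; y = 669 + 2 × 138.33 ≈ 946.

x = 2898 px, y = 946 px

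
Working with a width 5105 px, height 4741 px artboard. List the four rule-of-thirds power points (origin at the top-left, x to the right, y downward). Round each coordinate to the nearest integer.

One third of 5105 is 1701.67; one third of 4741 is 1580.33.
Vertical third lines at x = 1702 and x = 3403; horizontal third lines at y = 1580 and y = 3161.

(1702, 1580), (3403, 1580), (1702, 3161), (3403, 3161)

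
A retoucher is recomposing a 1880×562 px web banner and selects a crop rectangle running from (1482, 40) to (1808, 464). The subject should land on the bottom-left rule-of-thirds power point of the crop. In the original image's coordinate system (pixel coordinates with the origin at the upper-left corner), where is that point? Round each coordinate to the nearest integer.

Crop width = 1808 − 1482 = 326 px; one third is 108.67 px.
Crop height = 464 − 40 = 424 px; one third is 141.33 px.
The bottom-left point is one-third across and two-thirds down within the crop:
x = 1482 + 1 × 108.67 ≈ 1591; y = 40 + 2 × 141.33 ≈ 323.

x = 1591 px, y = 323 px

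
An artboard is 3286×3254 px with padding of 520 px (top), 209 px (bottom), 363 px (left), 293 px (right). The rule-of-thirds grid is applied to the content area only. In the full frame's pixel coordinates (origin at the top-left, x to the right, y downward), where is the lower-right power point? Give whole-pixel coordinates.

Content width = 3286 − 363 − 293 = 2630 px; content height = 3254 − 520 − 209 = 2525 px.
Lower-right is two-thirds across and two-thirds down within the content area.
x = 363 + 2 × 2630/3 = 363 + 1753.33 ≈ 2116
y = 520 + 2 × 2525/3 = 520 + 1683.33 ≈ 2203

(2116, 2203)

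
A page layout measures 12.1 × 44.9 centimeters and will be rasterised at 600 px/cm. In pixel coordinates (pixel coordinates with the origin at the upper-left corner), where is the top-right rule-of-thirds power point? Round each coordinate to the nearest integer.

In pixels the canvas is 12.1 × 600 = 7260 wide and 44.9 × 600 = 26940 tall.
The top-right point is two-thirds across and one-third down:
x = 2 × 7260/3 ≈ 4840; y = 1 × 26940/3 ≈ 8980.

(4840, 8980)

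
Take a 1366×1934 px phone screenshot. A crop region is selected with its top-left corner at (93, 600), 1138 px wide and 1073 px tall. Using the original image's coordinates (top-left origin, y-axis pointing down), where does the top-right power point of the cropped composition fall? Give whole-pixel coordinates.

One third of the crop width 1138 is 379.33 px.
One third of the crop height 1073 is 357.67 px.
The top-right point is two-thirds across and one-third down within the crop:
x = 93 + 2 × 379.33 ≈ 852; y = 600 + 1 × 357.67 ≈ 958.

(852, 958)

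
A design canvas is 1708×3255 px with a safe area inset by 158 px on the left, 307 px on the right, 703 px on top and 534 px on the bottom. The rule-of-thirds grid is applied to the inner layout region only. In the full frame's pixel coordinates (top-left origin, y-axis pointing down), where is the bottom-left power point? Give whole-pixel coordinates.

Content width = 1708 − 158 − 307 = 1243 px; content height = 3255 − 703 − 534 = 2018 px.
Bottom-left is one-third across and two-thirds down within the inner layout region.
x = 158 + 1 × 1243/3 = 158 + 414.33 ≈ 572
y = 703 + 2 × 2018/3 = 703 + 1345.33 ≈ 2048

x = 572 px, y = 2048 px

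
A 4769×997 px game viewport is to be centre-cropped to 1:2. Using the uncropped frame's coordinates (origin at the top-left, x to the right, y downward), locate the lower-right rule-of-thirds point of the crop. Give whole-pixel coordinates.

4769/997 > 1/2, so the 1:2 crop keeps the full height 997 and trims width to 997 × 1/2 = 498.50 px.
Left offset = (4769 − 498.50)/2 = 2135.25 px; top offset = 0.
Lower-right is two-thirds across and two-thirds down within the crop:
x = 2135.25 + 2 × 498.50/3 ≈ 2468; y = 0.00 + 2 × 997.00/3 ≈ 665.

x = 2468 px, y = 665 px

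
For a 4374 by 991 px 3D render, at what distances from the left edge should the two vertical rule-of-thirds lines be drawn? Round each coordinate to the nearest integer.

4374 / 3 = 1458, so the vertical lines sit at one and two thirds of 4374.

1458 px and 2916 px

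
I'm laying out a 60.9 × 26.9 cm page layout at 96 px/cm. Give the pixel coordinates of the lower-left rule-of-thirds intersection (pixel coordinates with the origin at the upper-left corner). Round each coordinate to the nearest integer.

In pixels the canvas is 60.9 × 96 = 5846.4 wide and 26.9 × 96 = 2582.4 tall.
The lower-left point is one-third across and two-thirds down:
x = 1 × 5846.4/3 ≈ 1949; y = 2 × 2582.4/3 ≈ 1722.

x = 1949 px, y = 1722 px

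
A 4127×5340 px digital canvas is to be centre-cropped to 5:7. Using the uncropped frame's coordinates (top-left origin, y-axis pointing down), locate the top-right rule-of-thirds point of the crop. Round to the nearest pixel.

(2699, 1780)

4127/5340 > 5/7, so the 5:7 crop keeps the full height 5340 and trims width to 5340 × 5/7 = 3814.29 px.
Left offset = (4127 − 3814.29)/2 = 156.36 px; top offset = 0.
Top-right is two-thirds across and one-third down within the crop:
x = 156.36 + 2 × 3814.29/3 ≈ 2699; y = 0.00 + 1 × 5340.00/3 ≈ 1780.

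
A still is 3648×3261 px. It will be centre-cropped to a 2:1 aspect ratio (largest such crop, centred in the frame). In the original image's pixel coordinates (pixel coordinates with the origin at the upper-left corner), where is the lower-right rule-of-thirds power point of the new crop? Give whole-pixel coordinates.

(2432, 1935)

3648/3261 < 2/1, so the 2:1 crop keeps the full width 3648 and trims height to 3648 × 1/2 = 1824.00 px.
Top offset = (3261 − 1824.00)/2 = 718.50 px; left offset = 0.
Lower-right is two-thirds across and two-thirds down within the crop:
x = 0.00 + 2 × 3648.00/3 ≈ 2432; y = 718.50 + 2 × 1824.00/3 ≈ 1935.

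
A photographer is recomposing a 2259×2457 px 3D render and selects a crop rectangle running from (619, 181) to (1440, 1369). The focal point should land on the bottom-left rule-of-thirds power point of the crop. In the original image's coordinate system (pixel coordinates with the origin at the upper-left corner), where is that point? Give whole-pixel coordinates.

(893, 973)

Crop width = 1440 − 619 = 821 px; one third is 273.67 px.
Crop height = 1369 − 181 = 1188 px; one third is 396.00 px.
The bottom-left point is one-third across and two-thirds down within the crop:
x = 619 + 1 × 273.67 ≈ 893; y = 181 + 2 × 396.00 ≈ 973.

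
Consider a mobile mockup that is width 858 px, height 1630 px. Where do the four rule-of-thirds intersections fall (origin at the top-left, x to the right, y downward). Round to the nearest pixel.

One third of 858 is 286; one third of 1630 is 543.33.
Vertical third lines at x = 286 and x = 572; horizontal third lines at y = 543 and y = 1087.

(286, 543), (572, 543), (286, 1087), (572, 1087)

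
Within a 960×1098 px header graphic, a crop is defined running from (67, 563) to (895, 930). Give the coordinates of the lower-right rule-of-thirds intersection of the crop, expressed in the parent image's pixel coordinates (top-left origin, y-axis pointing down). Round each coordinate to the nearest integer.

x = 619 px, y = 808 px

Crop width = 895 − 67 = 828 px; one third is 276.00 px.
Crop height = 930 − 563 = 367 px; one third is 122.33 px.
The lower-right point is two-thirds across and two-thirds down within the crop:
x = 67 + 2 × 276.00 ≈ 619; y = 563 + 2 × 122.33 ≈ 808.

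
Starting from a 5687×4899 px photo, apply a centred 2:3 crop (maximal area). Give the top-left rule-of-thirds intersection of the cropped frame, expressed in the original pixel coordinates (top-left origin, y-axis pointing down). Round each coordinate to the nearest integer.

5687/4899 > 2/3, so the 2:3 crop keeps the full height 4899 and trims width to 4899 × 2/3 = 3266.00 px.
Left offset = (5687 − 3266.00)/2 = 1210.50 px; top offset = 0.
Top-left is one-third across and one-third down within the crop:
x = 1210.50 + 1 × 3266.00/3 ≈ 2299; y = 0.00 + 1 × 4899.00/3 ≈ 1633.

x = 2299 px, y = 1633 px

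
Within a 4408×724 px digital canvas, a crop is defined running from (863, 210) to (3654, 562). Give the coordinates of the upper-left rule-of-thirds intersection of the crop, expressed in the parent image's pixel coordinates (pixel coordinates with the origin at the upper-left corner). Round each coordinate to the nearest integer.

Crop width = 3654 − 863 = 2791 px; one third is 930.33 px.
Crop height = 562 − 210 = 352 px; one third is 117.33 px.
The upper-left point is one-third across and one-third down within the crop:
x = 863 + 1 × 930.33 ≈ 1793; y = 210 + 1 × 117.33 ≈ 327.

(1793, 327)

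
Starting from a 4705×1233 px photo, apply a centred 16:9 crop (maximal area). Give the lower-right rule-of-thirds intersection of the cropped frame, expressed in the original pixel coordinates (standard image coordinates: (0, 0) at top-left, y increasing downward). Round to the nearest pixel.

4705/1233 > 16/9, so the 16:9 crop keeps the full height 1233 and trims width to 1233 × 16/9 = 2192.00 px.
Left offset = (4705 − 2192.00)/2 = 1256.50 px; top offset = 0.
Lower-right is two-thirds across and two-thirds down within the crop:
x = 1256.50 + 2 × 2192.00/3 ≈ 2718; y = 0.00 + 2 × 1233.00/3 ≈ 822.

x = 2718 px, y = 822 px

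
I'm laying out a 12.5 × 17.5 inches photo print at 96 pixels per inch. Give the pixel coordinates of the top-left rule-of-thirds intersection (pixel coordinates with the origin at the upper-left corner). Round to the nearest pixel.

In pixels the canvas is 12.5 × 96 = 1200 wide and 17.5 × 96 = 1680 tall.
The top-left point is one-third across and one-third down:
x = 1 × 1200/3 ≈ 400; y = 1 × 1680/3 ≈ 560.

(400, 560)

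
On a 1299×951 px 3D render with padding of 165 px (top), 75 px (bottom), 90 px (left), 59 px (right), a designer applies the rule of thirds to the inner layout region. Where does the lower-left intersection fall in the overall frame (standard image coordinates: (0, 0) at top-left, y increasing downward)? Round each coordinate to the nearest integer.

x = 473 px, y = 639 px

Content width = 1299 − 90 − 59 = 1150 px; content height = 951 − 165 − 75 = 711 px.
Lower-left is one-third across and two-thirds down within the inner layout region.
x = 90 + 1 × 1150/3 = 90 + 383.33 ≈ 473
y = 165 + 2 × 711/3 = 165 + 474.00 ≈ 639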